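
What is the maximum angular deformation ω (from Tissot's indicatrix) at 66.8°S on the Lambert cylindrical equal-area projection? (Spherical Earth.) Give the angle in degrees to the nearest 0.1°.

94.0°

The Lambert cylindrical equal-area projection is the cylindrical equal-area projection with its standard parallel at the equator (φ₀ = 0). For cylindrical equal-area with standard parallel φ₀, h = cos φ / cos φ₀ and k = cos φ₀ / cos φ, so h·k = 1.
At 66.8°: h = 0.3939, k = 2.538; principal scales a = 2.538, b = 0.3939.
sin(ω/2) = (a − b)/(a + b) = 2.145/2.932 = 0.7313, so ω = 2 arcsin(0.7313) ≈ 94.0°.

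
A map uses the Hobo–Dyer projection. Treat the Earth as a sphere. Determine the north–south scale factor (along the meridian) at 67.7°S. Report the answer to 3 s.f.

The Hobo–Dyer projection is cylindrical equal-area with φ₀ = 37.5°. For cylindrical equal-area with standard parallel φ₀, h = cos φ / cos φ₀ and k = cos φ₀ / cos φ, so h·k = 1.
h = cos 67.7° / cos 37.5° = 0.3795/0.7934 = 0.4783.

0.478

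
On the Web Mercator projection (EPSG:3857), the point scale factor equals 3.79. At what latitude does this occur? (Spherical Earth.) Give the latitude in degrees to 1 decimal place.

Mercator scale is k = sec φ = 1/cos φ.
1/cos φ = 3.79  ⇒  cos φ = 0.2639  ⇒  φ = arccos(0.2639) ≈ 74.7°.

74.7°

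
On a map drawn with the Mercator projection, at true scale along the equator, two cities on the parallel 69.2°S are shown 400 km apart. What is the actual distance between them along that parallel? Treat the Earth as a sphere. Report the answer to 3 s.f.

142 km

Mercator is conformal, so the point scale is isotropic: h = k = sec φ = 1/cos φ.
Along the parallel at 69.2°, map distances are exaggerated by k = sec 69.2° = 2.816.
True distance = 400 / 2.816 = 400 × cos 69.2° ≈ 142 km.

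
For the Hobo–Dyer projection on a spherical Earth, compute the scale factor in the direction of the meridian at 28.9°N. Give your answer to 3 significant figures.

1.10

The Hobo–Dyer projection is cylindrical equal-area with φ₀ = 37.5°. For cylindrical equal-area with standard parallel φ₀, h = cos φ / cos φ₀ and k = cos φ₀ / cos φ, so h·k = 1.
h = cos 28.9° / cos 37.5° = 0.8755/0.7934 = 1.103.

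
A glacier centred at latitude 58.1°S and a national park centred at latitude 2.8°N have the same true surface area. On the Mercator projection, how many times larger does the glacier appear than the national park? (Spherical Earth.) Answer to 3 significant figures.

3.57

Mercator is conformal with k = sec φ, so areal scale = k² = sec²φ.
At 58.1°: sec²(58.1°) = 1/0.5284² = 3.581.
At 2.8°: sec²(2.8°) = 1/0.9988² = 1.002.
Ratio = 3.581/1.002 = cos²(2.8°)/cos²(58.1°) ≈ 3.57.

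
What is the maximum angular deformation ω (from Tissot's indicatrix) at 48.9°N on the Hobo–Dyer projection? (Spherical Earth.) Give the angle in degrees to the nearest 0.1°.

21.4°

The Hobo–Dyer projection is cylindrical equal-area with φ₀ = 37.5°. A cylindrical equal-area projection with standard parallel φ₀ has meridian scale h = cos φ / cos φ₀ and parallel scale k = cos φ₀ / cos φ (so areas are preserved, h·k = 1).
At 48.9°: h = 0.8286, k = 1.207; principal scales a = 1.207, b = 0.8286.
sin(ω/2) = (a − b)/(a + b) = 0.3782/2.035 = 0.1858, so ω = 2 arcsin(0.1858) ≈ 21.4°.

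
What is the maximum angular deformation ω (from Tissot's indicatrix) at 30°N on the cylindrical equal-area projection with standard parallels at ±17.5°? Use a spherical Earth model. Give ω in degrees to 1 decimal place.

11.0°

A cylindrical equal-area projection with standard parallel φ₀ has meridian scale h = cos φ / cos φ₀ and parallel scale k = cos φ₀ / cos φ (so areas are preserved, h·k = 1).
At 30°: h = 0.9081, k = 1.101; principal scales a = 1.101, b = 0.9081.
sin(ω/2) = (a − b)/(a + b) = 0.1932/2.009 = 0.09615, so ω = 2 arcsin(0.09615) ≈ 11.0°.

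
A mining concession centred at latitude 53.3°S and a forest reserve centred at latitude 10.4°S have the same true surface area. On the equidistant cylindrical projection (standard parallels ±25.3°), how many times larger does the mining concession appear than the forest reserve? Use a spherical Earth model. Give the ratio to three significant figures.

1.65

The equidistant cylindrical projection with φ₀ = 25.3° has h = 1 (meridians true) and k = cos φ₀ / cos φ along parallels.
Areal scale at 53.3°: h·k = 1.000 × 1.513 = 1.513.
Areal scale at 10.4°: h·k = 1.000 × 0.9192 = 0.9192.
Ratio = 1.513/0.9192 ≈ 1.65.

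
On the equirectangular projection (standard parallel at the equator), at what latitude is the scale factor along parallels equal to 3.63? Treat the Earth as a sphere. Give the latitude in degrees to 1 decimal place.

Plate carrée: h = 1, k = sec φ along parallels.
sec φ = 3.63  ⇒  cos φ = 0.2755  ⇒  φ ≈ 74.0°.

74.0°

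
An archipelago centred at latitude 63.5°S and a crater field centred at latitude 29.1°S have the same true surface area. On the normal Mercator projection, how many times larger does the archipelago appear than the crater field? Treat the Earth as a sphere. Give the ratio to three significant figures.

On Mercator, area is exaggerated by sec²φ = 1/cos²φ.
At 63.5°: sec²(63.5°) = 1/0.4462² = 5.023.
At 29.1°: sec²(29.1°) = 1/0.8738² = 1.310.
Ratio = 5.023/1.310 = cos²(29.1°)/cos²(63.5°) ≈ 3.83.

3.83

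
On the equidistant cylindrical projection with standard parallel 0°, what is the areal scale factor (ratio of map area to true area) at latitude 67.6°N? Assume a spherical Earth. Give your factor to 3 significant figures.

In the plate carrée (x = Rλ, y = Rφ), meridians are true-scale (h = 1) and parallels are stretched by k = sec φ.
Areal scale = h·k = 1 × sec φ; at 67.6°, h = 1.000, k = 2.624, so h·k = 2.624.

2.62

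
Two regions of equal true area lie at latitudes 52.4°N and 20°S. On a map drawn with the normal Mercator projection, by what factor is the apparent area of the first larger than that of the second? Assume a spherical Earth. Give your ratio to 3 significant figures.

2.37

Mercator areal scale is sec²φ.
At 52.4°: sec²(52.4°) = 1/0.6101² = 2.686.
At 20°: sec²(20°) = 1/0.9397² = 1.132.
Ratio = 2.686/1.132 = cos²(20°)/cos²(52.4°) ≈ 2.37.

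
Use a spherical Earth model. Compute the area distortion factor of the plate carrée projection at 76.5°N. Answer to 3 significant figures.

Plate carrée maps x = Rλ, y = Rφ. The meridian scale is h = 1 and the parallel scale is k = 1/cos φ = sec φ.
Areal scale = h·k = 1 × sec φ; at 76.5°, h = 1.000, k = 4.284, so h·k = 4.284.

4.28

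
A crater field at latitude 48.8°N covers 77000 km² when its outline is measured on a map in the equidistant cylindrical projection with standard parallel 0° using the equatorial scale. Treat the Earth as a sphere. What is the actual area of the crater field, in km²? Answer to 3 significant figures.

In the plate carrée (x = Rλ, y = Rφ), meridians are true-scale (h = 1) and parallels are stretched by k = sec φ.
Areal scale = h·k = 1 × sec φ; at 48.8°, h = 1.000, k = 1.518, so h·k = 1.518.
True area = apparent / (areal scale) = 77000 / 1.518 ≈ 50700 km².

50700 km²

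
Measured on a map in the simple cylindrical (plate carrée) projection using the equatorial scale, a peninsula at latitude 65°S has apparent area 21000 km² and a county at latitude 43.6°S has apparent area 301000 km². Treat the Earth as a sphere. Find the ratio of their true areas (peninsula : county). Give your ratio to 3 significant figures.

On the plate carrée, areal scale = h·k = 1 × sec φ, so true area = apparent × cos φ.
True area of peninsula: 21000 × cos(65°) = 21000 × 0.4226 = 8875 km².
True area of county: 301000 × cos(43.6°) = 301000 × 0.7242 = 218000 km².
Ratio = 8875 / 218000 ≈ 0.0407.

0.0407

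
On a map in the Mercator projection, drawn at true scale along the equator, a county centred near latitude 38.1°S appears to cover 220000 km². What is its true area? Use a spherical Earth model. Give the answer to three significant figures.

136000 km²

The Mercator projection is conformal; its linear scale factor is the same in every direction and equals sec φ = 1/cos φ.
Areal scale = k² = sec²φ = 1/cos²(38.1°) = 1/0.7869² = 1.615.
True area = apparent / (areal scale) = 220000 / 1.615 ≈ 136000 km².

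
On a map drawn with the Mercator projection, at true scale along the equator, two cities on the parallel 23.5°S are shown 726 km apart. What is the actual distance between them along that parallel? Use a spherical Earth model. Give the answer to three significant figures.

666 km

The Mercator projection is conformal; its linear scale factor is the same in every direction and equals sec φ = 1/cos φ.
Along the parallel at 23.5°, map distances are exaggerated by k = sec 23.5° = 1.090.
True distance = 726 / 1.090 = 726 × cos 23.5° ≈ 666 km.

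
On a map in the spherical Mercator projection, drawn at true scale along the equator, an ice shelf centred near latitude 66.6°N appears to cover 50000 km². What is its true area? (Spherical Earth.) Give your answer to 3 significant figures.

For Mercator, h = k = sec φ (a conformal cylindrical projection has a single point scale, 1/cos φ).
Areal scale = k² = sec²φ = 1/cos²(66.6°) = 1/0.3971² = 6.340.
True area = apparent / (areal scale) = 50000 / 6.340 ≈ 7890 km².

7890 km²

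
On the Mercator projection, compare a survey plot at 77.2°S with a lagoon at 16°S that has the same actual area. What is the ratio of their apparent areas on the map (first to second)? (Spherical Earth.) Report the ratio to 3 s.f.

Mercator areal scale is sec²φ.
At 77.2°: sec²(77.2°) = 1/0.2215² = 20.37.
At 16°: sec²(16°) = 1/0.9613² = 1.082.
Ratio = 20.37/1.082 = cos²(16°)/cos²(77.2°) ≈ 18.8.

18.8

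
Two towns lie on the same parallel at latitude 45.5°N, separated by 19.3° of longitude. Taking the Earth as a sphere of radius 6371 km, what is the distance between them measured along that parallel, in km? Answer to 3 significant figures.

1500 km

Arc length along a parallel = R cos φ · Δλ (with Δλ in radians).
= 6371 × cos 45.5° × (19.3° × π/180) = 6371 × 0.7009 × 0.3368 ≈ 1500 km.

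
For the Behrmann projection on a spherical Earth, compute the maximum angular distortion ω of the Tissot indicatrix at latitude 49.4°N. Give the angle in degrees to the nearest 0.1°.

Behrmann is a cylindrical equal-area projection with standard parallels at ±30°. A cylindrical equal-area projection with standard parallel φ₀ has meridian scale h = cos φ / cos φ₀ and parallel scale k = cos φ₀ / cos φ (so areas are preserved, h·k = 1).
At 49.4°: h = 0.7514, k = 1.331; principal scales a = 1.331, b = 0.7514.
sin(ω/2) = (a − b)/(a + b) = 0.5793/2.082 = 0.2782, so ω = 2 arcsin(0.2782) ≈ 32.3°.

32.3°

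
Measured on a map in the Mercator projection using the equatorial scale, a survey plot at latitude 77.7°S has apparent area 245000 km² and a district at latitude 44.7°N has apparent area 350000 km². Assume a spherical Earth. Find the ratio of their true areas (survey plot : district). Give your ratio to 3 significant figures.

0.0629

On Mercator the areal scale is sec²φ, so true area = apparent × cos²φ.
True area of survey plot: 245000 × cos²(77.7°) = 245000 × 0.04538 = 11120 km².
True area of district: 350000 × cos²(44.7°) = 350000 × 0.5052 = 176800 km².
Ratio = 11120 / 176800 ≈ 0.0629.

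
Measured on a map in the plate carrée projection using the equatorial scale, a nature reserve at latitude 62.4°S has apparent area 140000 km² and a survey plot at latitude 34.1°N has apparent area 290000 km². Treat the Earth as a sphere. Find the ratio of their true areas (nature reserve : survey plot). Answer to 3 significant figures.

0.270

Plate carrée has h = 1 and k = sec φ, giving areal scale sec φ; true area = (apparent area) · cos φ.
True area of nature reserve: 140000 × cos(62.4°) = 140000 × 0.4633 = 64860 km².
True area of survey plot: 290000 × cos(34.1°) = 290000 × 0.8281 = 240100 km².
Ratio = 64860 / 240100 ≈ 0.270.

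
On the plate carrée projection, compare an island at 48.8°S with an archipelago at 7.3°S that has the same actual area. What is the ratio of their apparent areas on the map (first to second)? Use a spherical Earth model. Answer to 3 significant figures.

Plate carrée maps x = Rλ, y = Rφ. The meridian scale is h = 1 and the parallel scale is k = 1/cos φ = sec φ.
Areal scale at 48.8°: h·k = 1.000 × 1.518 = 1.518.
Areal scale at 7.3°: h·k = 1.000 × 1.008 = 1.008.
Ratio = 1.518/1.008 ≈ 1.51.

1.51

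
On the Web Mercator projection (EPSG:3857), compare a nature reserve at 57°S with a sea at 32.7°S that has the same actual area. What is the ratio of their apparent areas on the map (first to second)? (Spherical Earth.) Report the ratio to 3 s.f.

2.39

Mercator areal scale is sec²φ.
At 57°: sec²(57°) = 1/0.5446² = 3.371.
At 32.7°: sec²(32.7°) = 1/0.8415² = 1.412.
Ratio = 3.371/1.412 = cos²(32.7°)/cos²(57°) ≈ 2.39.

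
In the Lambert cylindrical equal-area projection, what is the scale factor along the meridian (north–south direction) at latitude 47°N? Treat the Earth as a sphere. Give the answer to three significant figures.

0.682

The Lambert cylindrical equal-area projection is the cylindrical equal-area projection with its standard parallel at the equator (φ₀ = 0). For cylindrical equal-area with standard parallel φ₀, h = cos φ / cos φ₀ and k = cos φ₀ / cos φ, so h·k = 1.
h = cos 47° / cos 0° = 0.6820/1.000 = 0.6820.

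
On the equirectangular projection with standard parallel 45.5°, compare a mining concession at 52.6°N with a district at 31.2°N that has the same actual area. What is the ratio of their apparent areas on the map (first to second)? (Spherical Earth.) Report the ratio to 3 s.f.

With standard parallel φ₀ = 45.5°, the equirectangular projection gives x = Rλ cos φ₀, y = Rφ, so h = 1 and k = cos 45.5° / cos φ.
Areal scale at 52.6°: h·k = 1.000 × 1.154 = 1.154.
Areal scale at 31.2°: h·k = 1.000 × 0.8194 = 0.8194.
Ratio = 1.154/0.8194 ≈ 1.41.

1.41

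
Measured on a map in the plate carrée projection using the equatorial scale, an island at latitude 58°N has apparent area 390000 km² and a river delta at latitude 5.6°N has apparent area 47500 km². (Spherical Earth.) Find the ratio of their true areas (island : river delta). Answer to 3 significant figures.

4.37

On the plate carrée, areal scale = h·k = 1 × sec φ, so true area = apparent × cos φ.
True area of island: 390000 × cos(58°) = 390000 × 0.5299 = 206700 km².
True area of river delta: 47500 × cos(5.6°) = 47500 × 0.9952 = 47270 km².
Ratio = 206700 / 47270 ≈ 4.37.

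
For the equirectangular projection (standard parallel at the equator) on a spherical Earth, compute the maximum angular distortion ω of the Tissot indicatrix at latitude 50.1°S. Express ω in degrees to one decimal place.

For the equirectangular projection with φ₀ = 0 (plate carrée), h = 1 along meridians and k = sec φ along parallels.
At 50.1°: h = 1.000, k = 1.559; principal scales a = 1.559, b = 1.000.
sin(ω/2) = (a − b)/(a + b) = 0.5590/2.559 = 0.2184, so ω = 2 arcsin(0.2184) ≈ 25.2°.

25.2°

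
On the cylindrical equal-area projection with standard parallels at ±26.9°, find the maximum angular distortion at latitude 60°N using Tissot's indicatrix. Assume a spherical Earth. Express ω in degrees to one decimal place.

A cylindrical equal-area projection with standard parallel φ₀ has meridian scale h = cos φ / cos φ₀ and parallel scale k = cos φ₀ / cos φ (so areas are preserved, h·k = 1).
At 60°: h = 0.5607, k = 1.784; principal scales a = 1.784, b = 0.5607.
sin(ω/2) = (a − b)/(a + b) = 1.223/2.344 = 0.5217, so ω = 2 arcsin(0.5217) ≈ 62.9°.

62.9°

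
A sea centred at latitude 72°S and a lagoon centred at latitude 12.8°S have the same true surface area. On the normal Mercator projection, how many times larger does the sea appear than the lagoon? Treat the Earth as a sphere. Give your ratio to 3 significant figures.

9.96

On Mercator, area is exaggerated by sec²φ = 1/cos²φ.
At 72°: sec²(72°) = 1/0.3090² = 10.47.
At 12.8°: sec²(12.8°) = 1/0.9751² = 1.052.
Ratio = 10.47/1.052 = cos²(12.8°)/cos²(72°) ≈ 9.96.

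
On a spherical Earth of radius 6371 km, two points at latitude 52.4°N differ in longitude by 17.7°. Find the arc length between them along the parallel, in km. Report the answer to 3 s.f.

Arc length along a parallel = R cos φ · Δλ (with Δλ in radians).
= 6371 × cos 52.4° × (17.7° × π/180) = 6371 × 0.6101 × 0.3089 ≈ 1200 km.

1200 km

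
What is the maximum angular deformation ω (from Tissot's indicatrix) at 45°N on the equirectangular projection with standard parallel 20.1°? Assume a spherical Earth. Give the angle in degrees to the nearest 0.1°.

16.2°

The equidistant cylindrical projection with φ₀ = 20.1° has h = 1 (meridians true) and k = cos φ₀ / cos φ along parallels.
At 45°: h = 1.000, k = 1.328; principal scales a = 1.328, b = 1.000.
sin(ω/2) = (a − b)/(a + b) = 0.3281/2.328 = 0.1409, so ω = 2 arcsin(0.1409) ≈ 16.2°.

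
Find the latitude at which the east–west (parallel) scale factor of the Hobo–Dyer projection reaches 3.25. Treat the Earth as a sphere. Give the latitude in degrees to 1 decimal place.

The Hobo–Dyer projection is cylindrical equal-area with φ₀ = 37.5°. A cylindrical equal-area projection with standard parallel φ₀ has meridian scale h = cos φ / cos φ₀ and parallel scale k = cos φ₀ / cos φ (so areas are preserved, h·k = 1).
k = cos φ₀ / cos φ = 3.25  ⇒  cos φ = cos 37.5° / 3.25 = 0.2441.
φ = arccos(0.2441) ≈ 75.9°.

75.9°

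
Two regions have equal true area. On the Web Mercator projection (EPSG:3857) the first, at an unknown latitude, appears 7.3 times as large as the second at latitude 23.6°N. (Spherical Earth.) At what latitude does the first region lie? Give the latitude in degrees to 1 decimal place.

70.2°

Mercator areal scale is sec²φ, so apparent-area ratio = sec²φ₁ / sec²φ₂ = cos²φ₂ / cos²φ₁.
cos²φ₂ / cos²φ₁ = 7.3  ⇒  cos φ₁ = cos 23.6° / √7.3 = 0.9164/2.702 = 0.3392.
φ₁ = arccos(0.3392) ≈ 70.2°.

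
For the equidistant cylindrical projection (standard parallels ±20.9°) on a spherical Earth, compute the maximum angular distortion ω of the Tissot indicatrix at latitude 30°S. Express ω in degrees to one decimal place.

4.3°

The equidistant cylindrical projection with φ₀ = 20.9° has h = 1 (meridians true) and k = cos φ₀ / cos φ along parallels.
At 30°: h = 1.000, k = 1.079; principal scales a = 1.079, b = 1.000.
sin(ω/2) = (a − b)/(a + b) = 0.07873/2.079 = 0.03787, so ω = 2 arcsin(0.03787) ≈ 4.3°.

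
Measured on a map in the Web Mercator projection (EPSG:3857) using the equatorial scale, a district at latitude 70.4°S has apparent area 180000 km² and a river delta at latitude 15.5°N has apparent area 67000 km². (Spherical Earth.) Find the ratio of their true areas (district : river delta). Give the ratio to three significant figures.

0.326

On Mercator the areal scale is sec²φ, so true area = apparent × cos²φ.
True area of district: 180000 × cos²(70.4°) = 180000 × 0.1125 = 20250 km².
True area of river delta: 67000 × cos²(15.5°) = 67000 × 0.9286 = 62220 km².
Ratio = 20250 / 62220 ≈ 0.326.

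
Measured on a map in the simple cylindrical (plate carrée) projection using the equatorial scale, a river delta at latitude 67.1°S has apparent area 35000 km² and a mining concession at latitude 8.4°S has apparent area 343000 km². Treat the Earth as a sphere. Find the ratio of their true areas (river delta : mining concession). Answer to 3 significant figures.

0.0401

Plate carrée has h = 1 and k = sec φ, giving areal scale sec φ; true area = (apparent area) · cos φ.
True area of river delta: 35000 × cos(67.1°) = 35000 × 0.3891 = 13620 km².
True area of mining concession: 343000 × cos(8.4°) = 343000 × 0.9893 = 339300 km².
Ratio = 13620 / 339300 ≈ 0.0401.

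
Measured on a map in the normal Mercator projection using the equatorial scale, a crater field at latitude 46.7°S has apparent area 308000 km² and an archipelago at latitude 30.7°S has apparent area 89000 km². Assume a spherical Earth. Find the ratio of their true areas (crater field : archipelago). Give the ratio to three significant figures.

2.20

Since Mercator area scale is 1/cos²φ, the true area equals the apparent area multiplied by cos²φ.
True area of crater field: 308000 × cos²(46.7°) = 308000 × 0.4703 = 144900 km².
True area of archipelago: 89000 × cos²(30.7°) = 89000 × 0.7393 = 65800 km².
Ratio = 144900 / 65800 ≈ 2.20.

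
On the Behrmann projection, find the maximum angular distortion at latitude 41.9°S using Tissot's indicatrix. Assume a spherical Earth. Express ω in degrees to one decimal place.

Behrmann is a cylindrical equal-area projection with standard parallels at ±30°. Cylindrical equal-area (φ₀ = 30°): h = cos φ / cos 30° along meridians, k = cos 30° / cos φ along parallels; h·k = 1.
At 41.9°: h = 0.8595, k = 1.164; principal scales a = 1.164, b = 0.8595.
sin(ω/2) = (a − b)/(a + b) = 0.3041/2.023 = 0.1503, so ω = 2 arcsin(0.1503) ≈ 17.3°.

17.3°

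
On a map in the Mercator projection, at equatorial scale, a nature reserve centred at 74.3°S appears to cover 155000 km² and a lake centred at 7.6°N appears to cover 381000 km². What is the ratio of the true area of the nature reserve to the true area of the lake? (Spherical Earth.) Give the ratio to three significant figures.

0.0303

On Mercator the areal scale is sec²φ, so true area = apparent × cos²φ.
True area of nature reserve: 155000 × cos²(74.3°) = 155000 × 0.07322 = 11350 km².
True area of lake: 381000 × cos²(7.6°) = 381000 × 0.9825 = 374300 km².
Ratio = 11350 / 374300 ≈ 0.0303.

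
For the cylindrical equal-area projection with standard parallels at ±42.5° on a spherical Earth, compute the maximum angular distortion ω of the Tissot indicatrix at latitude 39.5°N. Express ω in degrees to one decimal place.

5.2°

Cylindrical equal-area (φ₀ = 42.5°): h = cos φ / cos 42.5° along meridians, k = cos 42.5° / cos φ along parallels; h·k = 1.
At 39.5°: h = 1.047, k = 0.9555; principal scales a = 1.047, b = 0.9555.
sin(ω/2) = (a − b)/(a + b) = 0.09110/2.002 = 0.04550, so ω = 2 arcsin(0.04550) ≈ 5.2°.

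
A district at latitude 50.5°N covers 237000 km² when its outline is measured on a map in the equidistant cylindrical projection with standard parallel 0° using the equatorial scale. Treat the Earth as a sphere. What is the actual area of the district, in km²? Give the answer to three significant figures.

For the equirectangular projection with φ₀ = 0 (plate carrée), h = 1 along meridians and k = sec φ along parallels.
Areal scale = h·k = 1 × sec φ; at 50.5°, h = 1.000, k = 1.572, so h·k = 1.572.
True area = apparent / (areal scale) = 237000 / 1.572 ≈ 151000 km².

151000 km²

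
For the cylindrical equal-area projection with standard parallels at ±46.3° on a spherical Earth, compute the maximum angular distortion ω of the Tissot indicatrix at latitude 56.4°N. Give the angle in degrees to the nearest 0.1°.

Cylindrical equal-area (φ₀ = 46.3°): h = cos φ / cos 46.3° along meridians, k = cos 46.3° / cos φ along parallels; h·k = 1.
At 56.4°: h = 0.8010, k = 1.248; principal scales a = 1.248, b = 0.8010.
sin(ω/2) = (a − b)/(a + b) = 0.4475/2.049 = 0.2183, so ω = 2 arcsin(0.2183) ≈ 25.2°.

25.2°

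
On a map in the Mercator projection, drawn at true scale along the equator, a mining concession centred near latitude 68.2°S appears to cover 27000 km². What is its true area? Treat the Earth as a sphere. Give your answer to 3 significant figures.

Mercator is conformal, so the point scale is isotropic: h = k = sec φ = 1/cos φ.
Areal scale = k² = sec²φ = 1/cos²(68.2°) = 1/0.3714² = 7.251.
True area = apparent / (areal scale) = 27000 / 7.251 ≈ 3720 km².

3720 km²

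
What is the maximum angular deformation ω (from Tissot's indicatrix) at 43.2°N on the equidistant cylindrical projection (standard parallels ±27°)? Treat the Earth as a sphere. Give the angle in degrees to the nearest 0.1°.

With standard parallel φ₀ = 27°, the equirectangular projection gives x = Rλ cos φ₀, y = Rφ, so h = 1 and k = cos 27° / cos φ.
At 43.2°: h = 1.000, k = 1.222; principal scales a = 1.222, b = 1.000.
sin(ω/2) = (a − b)/(a + b) = 0.2223/2.222 = 0.1000, so ω = 2 arcsin(0.1000) ≈ 11.5°.

11.5°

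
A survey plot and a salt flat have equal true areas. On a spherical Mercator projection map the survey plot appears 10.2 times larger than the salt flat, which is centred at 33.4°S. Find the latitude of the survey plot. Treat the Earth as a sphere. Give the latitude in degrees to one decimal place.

Mercator areal scale is sec²φ, so apparent-area ratio = sec²φ₁ / sec²φ₂ = cos²φ₂ / cos²φ₁.
cos²φ₂ / cos²φ₁ = 10.2  ⇒  cos φ₁ = cos 33.4° / √10.2 = 0.8348/3.194 = 0.2614.
φ₁ = arccos(0.2614) ≈ 74.8°.

74.8°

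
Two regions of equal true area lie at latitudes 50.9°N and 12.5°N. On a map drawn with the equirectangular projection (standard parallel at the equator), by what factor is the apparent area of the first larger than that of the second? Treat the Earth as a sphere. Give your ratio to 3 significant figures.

1.55

For the equirectangular projection with φ₀ = 0 (plate carrée), h = 1 along meridians and k = sec φ along parallels.
Areal scale at 50.9°: h·k = 1.000 × 1.586 = 1.586.
Areal scale at 12.5°: h·k = 1.000 × 1.024 = 1.024.
Ratio = 1.586/1.024 ≈ 1.55.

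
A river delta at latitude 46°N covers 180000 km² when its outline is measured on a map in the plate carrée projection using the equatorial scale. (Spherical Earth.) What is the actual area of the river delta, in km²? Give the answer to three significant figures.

125000 km²

In the plate carrée (x = Rλ, y = Rφ), meridians are true-scale (h = 1) and parallels are stretched by k = sec φ.
Areal scale = h·k = 1 × sec φ; at 46°, h = 1.000, k = 1.440, so h·k = 1.440.
True area = apparent / (areal scale) = 180000 / 1.440 ≈ 125000 km².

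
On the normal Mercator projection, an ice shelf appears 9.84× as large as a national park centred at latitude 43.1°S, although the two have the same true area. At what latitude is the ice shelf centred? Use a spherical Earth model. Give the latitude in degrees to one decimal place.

Mercator areal scale is sec²φ, so apparent-area ratio = sec²φ₁ / sec²φ₂ = cos²φ₂ / cos²φ₁.
cos²φ₂ / cos²φ₁ = 9.84  ⇒  cos φ₁ = cos 43.1° / √9.84 = 0.7302/3.137 = 0.2328.
φ₁ = arccos(0.2328) ≈ 76.5°.

76.5°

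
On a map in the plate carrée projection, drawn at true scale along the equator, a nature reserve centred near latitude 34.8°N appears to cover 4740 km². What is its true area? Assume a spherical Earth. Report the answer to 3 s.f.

3890 km²

Plate carrée maps x = Rλ, y = Rφ. The meridian scale is h = 1 and the parallel scale is k = 1/cos φ = sec φ.
Areal scale = h·k = 1 × sec φ; at 34.8°, h = 1.000, k = 1.218, so h·k = 1.218.
True area = apparent / (areal scale) = 4740 / 1.218 ≈ 3890 km².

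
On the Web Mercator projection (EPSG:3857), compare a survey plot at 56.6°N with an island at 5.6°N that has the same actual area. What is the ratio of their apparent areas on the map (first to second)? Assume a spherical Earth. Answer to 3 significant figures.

3.27

Mercator areal scale is sec²φ.
At 56.6°: sec²(56.6°) = 1/0.5505² = 3.300.
At 5.6°: sec²(5.6°) = 1/0.9952² = 1.010.
Ratio = 3.300/1.010 = cos²(5.6°)/cos²(56.6°) ≈ 3.27.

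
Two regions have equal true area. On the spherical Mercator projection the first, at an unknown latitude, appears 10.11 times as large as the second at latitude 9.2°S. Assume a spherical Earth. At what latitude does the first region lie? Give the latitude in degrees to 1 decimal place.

For equal true areas on Mercator, apparent areas scale as sec²φ, so the ratio is cos²φ₂ / cos²φ₁.
cos²φ₂ / cos²φ₁ = 10.11  ⇒  cos φ₁ = cos 9.2° / √10.11 = 0.9871/3.180 = 0.3105.
φ₁ = arccos(0.3105) ≈ 71.9°.

71.9°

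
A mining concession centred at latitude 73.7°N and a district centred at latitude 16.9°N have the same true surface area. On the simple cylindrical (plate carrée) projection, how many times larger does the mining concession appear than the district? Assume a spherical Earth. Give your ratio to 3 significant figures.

3.41

Plate carrée maps x = Rλ, y = Rφ. The meridian scale is h = 1 and the parallel scale is k = 1/cos φ = sec φ.
Areal scale at 73.7°: h·k = 1.000 × 3.563 = 3.563.
Areal scale at 16.9°: h·k = 1.000 × 1.045 = 1.045.
Ratio = 3.563/1.045 ≈ 3.41.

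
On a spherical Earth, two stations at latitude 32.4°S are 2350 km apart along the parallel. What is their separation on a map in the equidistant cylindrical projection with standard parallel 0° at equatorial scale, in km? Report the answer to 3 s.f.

2780 km

Plate carrée maps x = Rλ, y = Rφ. The meridian scale is h = 1 and the parallel scale is k = 1/cos φ = sec φ.
Along the parallel, k = sec 32.4° = 1/0.8443 = 1.184.
Map distance = 2350 × 1.184 ≈ 2780 km.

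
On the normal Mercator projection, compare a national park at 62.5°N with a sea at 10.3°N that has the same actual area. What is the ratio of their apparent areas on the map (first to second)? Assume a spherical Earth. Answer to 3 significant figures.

Mercator areal scale is sec²φ.
At 62.5°: sec²(62.5°) = 1/0.4617² = 4.690.
At 10.3°: sec²(10.3°) = 1/0.9839² = 1.033.
Ratio = 4.690/1.033 = cos²(10.3°)/cos²(62.5°) ≈ 4.54.

4.54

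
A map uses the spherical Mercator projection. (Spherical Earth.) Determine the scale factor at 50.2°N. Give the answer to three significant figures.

1.56

Mercator is conformal, so the point scale is isotropic: h = k = sec φ = 1/cos φ.
k = 1/cos 50.2° = 1/0.6401 = 1.562.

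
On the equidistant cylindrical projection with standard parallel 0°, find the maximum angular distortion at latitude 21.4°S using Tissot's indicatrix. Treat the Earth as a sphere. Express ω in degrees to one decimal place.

In the plate carrée (x = Rλ, y = Rφ), meridians are true-scale (h = 1) and parallels are stretched by k = sec φ.
At 21.4°: h = 1.000, k = 1.074; principal scales a = 1.074, b = 1.000.
sin(ω/2) = (a − b)/(a + b) = 0.07405/2.074 = 0.03570, so ω = 2 arcsin(0.03570) ≈ 4.1°.

4.1°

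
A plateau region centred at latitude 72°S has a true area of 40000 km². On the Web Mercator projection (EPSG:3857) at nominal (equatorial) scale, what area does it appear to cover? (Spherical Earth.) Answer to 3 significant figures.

For Mercator, h = k = sec φ (a conformal cylindrical projection has a single point scale, 1/cos φ).
Areal scale = k² = sec²φ = 1/cos²(72°) = 1/0.3090² = 10.47.
Apparent area = 40000 × 10.47 ≈ 419000 km².

419000 km²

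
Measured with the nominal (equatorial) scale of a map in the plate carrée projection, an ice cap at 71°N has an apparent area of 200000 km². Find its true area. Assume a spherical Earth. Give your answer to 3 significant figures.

65100 km²

For the equirectangular projection with φ₀ = 0 (plate carrée), h = 1 along meridians and k = sec φ along parallels.
Areal scale = h·k = 1 × sec φ; at 71°, h = 1.000, k = 3.072, so h·k = 3.072.
True area = apparent / (areal scale) = 200000 / 3.072 ≈ 65100 km².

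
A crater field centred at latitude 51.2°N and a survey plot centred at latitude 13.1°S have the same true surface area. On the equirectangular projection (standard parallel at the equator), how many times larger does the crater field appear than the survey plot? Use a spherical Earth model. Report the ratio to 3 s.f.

1.55

For the equirectangular projection with φ₀ = 0 (plate carrée), h = 1 along meridians and k = sec φ along parallels.
Areal scale at 51.2°: h·k = 1.000 × 1.596 = 1.596.
Areal scale at 13.1°: h·k = 1.000 × 1.027 = 1.027.
Ratio = 1.596/1.027 ≈ 1.55.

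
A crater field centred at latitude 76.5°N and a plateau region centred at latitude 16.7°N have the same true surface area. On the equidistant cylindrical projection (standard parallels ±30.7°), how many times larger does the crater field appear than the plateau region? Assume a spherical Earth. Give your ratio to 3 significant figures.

With standard parallel φ₀ = 30.7°, the equirectangular projection gives x = Rλ cos φ₀, y = Rφ, so h = 1 and k = cos 30.7° / cos φ.
Areal scale at 76.5°: h·k = 1.000 × 3.683 = 3.683.
Areal scale at 16.7°: h·k = 1.000 × 0.8977 = 0.8977.
Ratio = 3.683/0.8977 ≈ 4.10.

4.10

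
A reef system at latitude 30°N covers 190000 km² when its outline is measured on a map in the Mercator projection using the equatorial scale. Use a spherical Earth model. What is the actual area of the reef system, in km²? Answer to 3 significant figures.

142000 km²

The Mercator projection is conformal; its linear scale factor is the same in every direction and equals sec φ = 1/cos φ.
Areal scale = k² = sec²φ = 1/cos²(30°) = 1/0.8660² = 1.333.
True area = apparent / (areal scale) = 190000 / 1.333 ≈ 142000 km².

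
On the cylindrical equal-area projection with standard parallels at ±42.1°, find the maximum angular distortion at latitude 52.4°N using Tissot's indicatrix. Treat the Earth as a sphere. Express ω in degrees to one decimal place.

Cylindrical equal-area (φ₀ = 42.1°): h = cos φ / cos 42.1° along meridians, k = cos 42.1° / cos φ along parallels; h·k = 1.
At 52.4°: h = 0.8223, k = 1.216; principal scales a = 1.216, b = 0.8223.
sin(ω/2) = (a − b)/(a + b) = 0.3937/2.038 = 0.1932, so ω = 2 arcsin(0.1932) ≈ 22.3°.

22.3°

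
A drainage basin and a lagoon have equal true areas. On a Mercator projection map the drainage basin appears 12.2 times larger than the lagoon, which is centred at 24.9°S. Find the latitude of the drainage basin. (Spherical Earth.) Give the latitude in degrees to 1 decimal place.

On Mercator, (apparent₁)/(apparent₂) = sec²φ₁ / sec²φ₂ when true areas are equal.
cos²φ₂ / cos²φ₁ = 12.2  ⇒  cos φ₁ = cos 24.9° / √12.2 = 0.9070/3.493 = 0.2597.
φ₁ = arccos(0.2597) ≈ 74.9°.

74.9°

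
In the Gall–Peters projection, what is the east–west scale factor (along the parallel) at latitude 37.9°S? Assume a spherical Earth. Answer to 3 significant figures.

0.896

The Gall–Peters projection is cylindrical equal-area with φ₀ = 45°. For cylindrical equal-area with standard parallel φ₀, h = cos φ / cos φ₀ and k = cos φ₀ / cos φ, so h·k = 1.
k = cos 45° / cos 37.9° = 0.7071/0.7891 = 0.8961.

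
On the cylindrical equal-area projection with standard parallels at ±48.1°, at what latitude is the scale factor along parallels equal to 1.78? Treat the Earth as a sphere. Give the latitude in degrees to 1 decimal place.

68.0°

For cylindrical equal-area with standard parallel φ₀, h = cos φ / cos φ₀ and k = cos φ₀ / cos φ, so h·k = 1.
k = cos φ₀ / cos φ = 1.78  ⇒  cos φ = cos 48.1° / 1.78 = 0.3752.
φ = arccos(0.3752) ≈ 68.0°.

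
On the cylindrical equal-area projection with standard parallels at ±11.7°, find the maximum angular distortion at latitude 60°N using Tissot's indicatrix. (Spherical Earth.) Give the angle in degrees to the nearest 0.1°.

Cylindrical equal-area (φ₀ = 11.7°): h = cos φ / cos 11.7° along meridians, k = cos 11.7° / cos φ along parallels; h·k = 1.
At 60°: h = 0.5106, k = 1.958; principal scales a = 1.958, b = 0.5106.
sin(ω/2) = (a − b)/(a + b) = 1.448/2.469 = 0.5864, so ω = 2 arcsin(0.5864) ≈ 71.8°.

71.8°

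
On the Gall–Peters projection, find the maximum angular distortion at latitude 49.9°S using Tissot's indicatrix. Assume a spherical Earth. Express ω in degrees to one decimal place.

Gall–Peters is a cylindrical equal-area projection with standard parallels at ±45°. A cylindrical equal-area projection with standard parallel φ₀ has meridian scale h = cos φ / cos φ₀ and parallel scale k = cos φ₀ / cos φ (so areas are preserved, h·k = 1).
At 49.9°: h = 0.9109, k = 1.098; principal scales a = 1.098, b = 0.9109.
sin(ω/2) = (a − b)/(a + b) = 0.1869/2.009 = 0.09302, so ω = 2 arcsin(0.09302) ≈ 10.7°.

10.7°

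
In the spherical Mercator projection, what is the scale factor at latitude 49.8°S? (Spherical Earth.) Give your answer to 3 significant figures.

1.55

Mercator is conformal, so the point scale is isotropic: h = k = sec φ = 1/cos φ.
k = 1/cos 49.8° = 1/0.6455 = 1.549.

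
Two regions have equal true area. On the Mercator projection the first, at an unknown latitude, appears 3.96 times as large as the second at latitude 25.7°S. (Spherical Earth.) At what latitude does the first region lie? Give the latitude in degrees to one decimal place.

On Mercator, (apparent₁)/(apparent₂) = sec²φ₁ / sec²φ₂ when true areas are equal.
cos²φ₂ / cos²φ₁ = 3.96  ⇒  cos φ₁ = cos 25.7° / √3.96 = 0.9011/1.990 = 0.4528.
φ₁ = arccos(0.4528) ≈ 63.1°.

63.1°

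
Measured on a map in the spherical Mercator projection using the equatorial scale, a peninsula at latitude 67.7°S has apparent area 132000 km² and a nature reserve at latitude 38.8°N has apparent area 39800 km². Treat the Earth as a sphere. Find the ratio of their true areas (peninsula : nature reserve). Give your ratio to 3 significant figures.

Since Mercator area scale is 1/cos²φ, the true area equals the apparent area multiplied by cos²φ.
True area of peninsula: 132000 × cos²(67.7°) = 132000 × 0.1440 = 19010 km².
True area of nature reserve: 39800 × cos²(38.8°) = 39800 × 0.6074 = 24170 km².
Ratio = 19010 / 24170 ≈ 0.786.

0.786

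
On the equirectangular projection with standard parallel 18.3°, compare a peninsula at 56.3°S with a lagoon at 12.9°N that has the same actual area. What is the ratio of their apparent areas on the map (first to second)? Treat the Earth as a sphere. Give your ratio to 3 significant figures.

1.76

With standard parallel φ₀ = 18.3°, the equirectangular projection gives x = Rλ cos φ₀, y = Rφ, so h = 1 and k = cos 18.3° / cos φ.
Areal scale at 56.3°: h·k = 1.000 × 1.711 = 1.711.
Areal scale at 12.9°: h·k = 1.000 × 0.9740 = 0.9740.
Ratio = 1.711/0.9740 ≈ 1.76.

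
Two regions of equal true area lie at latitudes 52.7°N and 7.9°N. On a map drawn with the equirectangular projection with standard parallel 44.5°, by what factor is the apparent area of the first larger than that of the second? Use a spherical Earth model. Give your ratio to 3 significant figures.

1.63

In the equirectangular projection with standard parallel φ₀ = 44.5° (x = Rλ cos φ₀, y = Rφ), meridians are true-scale (h = 1) and the parallel scale is k = cos φ₀ / cos φ.
Areal scale at 52.7°: h·k = 1.000 × 1.177 = 1.177.
Areal scale at 7.9°: h·k = 1.000 × 0.7201 = 0.7201.
Ratio = 1.177/0.7201 ≈ 1.63.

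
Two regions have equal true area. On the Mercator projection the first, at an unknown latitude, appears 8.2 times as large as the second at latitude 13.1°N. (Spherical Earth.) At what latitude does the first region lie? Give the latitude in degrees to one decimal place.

For equal true areas on Mercator, apparent areas scale as sec²φ, so the ratio is cos²φ₂ / cos²φ₁.
cos²φ₂ / cos²φ₁ = 8.2  ⇒  cos φ₁ = cos 13.1° / √8.2 = 0.9740/2.864 = 0.3401.
φ₁ = arccos(0.3401) ≈ 70.1°.

70.1°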